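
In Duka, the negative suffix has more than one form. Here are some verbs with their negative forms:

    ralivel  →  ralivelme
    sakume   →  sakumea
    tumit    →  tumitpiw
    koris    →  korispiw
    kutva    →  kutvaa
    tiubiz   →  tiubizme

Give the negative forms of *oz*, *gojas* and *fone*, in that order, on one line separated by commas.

ozme, gojaspiw, fonea

The suffix is conditioned by the final sound: -piw when the stem ends in a voiceless consonant (*tumit*, *koris*); -me when the stem ends in a voiced consonant (*ralivel*, *tiubiz*); -a when the stem ends in a vowel (*sakume*, *kutva*).
*oz* — final sound /z/ (a voiced consonant) → -me → *ozme*.
Since the final sound of *gojas* is /s/ (a voiceless consonant), it takes -piw, giving *gojaspiw*.
Since the final sound of *fone* is /e/ (a vowel), it takes -a, giving *fonea*.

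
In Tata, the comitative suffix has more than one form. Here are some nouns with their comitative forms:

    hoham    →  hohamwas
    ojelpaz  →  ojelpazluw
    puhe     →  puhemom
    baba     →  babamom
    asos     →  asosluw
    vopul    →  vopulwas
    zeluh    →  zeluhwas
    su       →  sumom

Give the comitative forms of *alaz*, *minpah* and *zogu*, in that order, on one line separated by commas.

alazluw, minpahwas, zogumom

The alternation tracks the final sound of the stem — -luw when the stem ends in a sibilant (*ojelpaz*, *asos*); -was when the stem ends in a non-sibilant consonant (*hoham*, *vopul*, *zeluh*); -mom when the stem ends in a vowel (*puhe*, *baba*, *su*).
*alaz*: final sound = /z/, a sibilant → -luw → *alazluw*.
*minpah*: final sound = /h/, a non-sibilant consonant → -was → *minpahwas*.
The final sound of *zogu* is /u/, which is a vowel, so the suffix is -mom, giving *zogumom*.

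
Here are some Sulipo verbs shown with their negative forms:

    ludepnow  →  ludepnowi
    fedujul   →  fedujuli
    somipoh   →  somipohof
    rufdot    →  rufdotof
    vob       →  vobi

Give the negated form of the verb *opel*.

opeli

Looking at the final consonant of each stem: -of when the stem ends in a voiceless consonant (*somipoh*, *rufdot*); -i when the stem ends in a voiced consonant (*ludepnow*, *fedujul*, *vob*).
*opel*: final consonant = /l/, voiced → -i → *opeli*.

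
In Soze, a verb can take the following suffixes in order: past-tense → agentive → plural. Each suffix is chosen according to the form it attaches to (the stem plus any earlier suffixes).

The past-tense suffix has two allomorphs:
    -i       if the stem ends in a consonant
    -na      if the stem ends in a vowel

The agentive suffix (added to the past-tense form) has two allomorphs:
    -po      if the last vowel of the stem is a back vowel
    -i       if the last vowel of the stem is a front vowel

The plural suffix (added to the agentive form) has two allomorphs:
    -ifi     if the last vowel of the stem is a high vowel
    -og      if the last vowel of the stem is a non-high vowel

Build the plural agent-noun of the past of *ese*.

esenapoog

*ese* — final sound /e/ (a vowel) → -na → *esena*.
The past-tense form *esena* — last vowel /a/ (a back vowel) → -po → *esenapo*.
The agentive form *esenapo*: last vowel = /o/, a non-high vowel → -og → *esenapoog*.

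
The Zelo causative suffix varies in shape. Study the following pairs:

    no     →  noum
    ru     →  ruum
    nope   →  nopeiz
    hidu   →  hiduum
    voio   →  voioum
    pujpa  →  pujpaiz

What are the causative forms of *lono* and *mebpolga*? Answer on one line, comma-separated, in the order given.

The suffix is conditioned by the last vowel: -um when the last vowel of the stem is a rounded vowel (*no*, *ru*, *hidu*, *voio*); -iz when the last vowel of the stem is an unrounded vowel (*nope*, *pujpa*).
Since the last vowel of *lono* is /o/ (a rounded vowel), it takes -um, giving *lonoum*.
*mebpolga*: last vowel = /a/, an unrounded vowel → -iz → *mebpolgaiz*.

lonoum, mebpolgaiz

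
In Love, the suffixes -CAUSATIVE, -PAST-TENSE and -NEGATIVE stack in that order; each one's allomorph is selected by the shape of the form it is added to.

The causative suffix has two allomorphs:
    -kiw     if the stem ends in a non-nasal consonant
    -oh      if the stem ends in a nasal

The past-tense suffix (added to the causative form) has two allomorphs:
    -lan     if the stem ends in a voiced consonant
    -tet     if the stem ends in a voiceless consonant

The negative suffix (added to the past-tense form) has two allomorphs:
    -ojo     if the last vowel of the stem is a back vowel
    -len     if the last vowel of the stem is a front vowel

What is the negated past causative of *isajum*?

*isajum*: final consonant = /m/, a nasal → -oh → *isajumoh*.
The final consonant of the causative form *isajumoh* is /h/, which is voiceless, so the past-tense suffix is -tet, giving *isajumohtet*.
The past-tense form *isajumohtet* — last vowel /e/ (a front vowel) → -len → *isajumohtetlen*.

isajumohtetlen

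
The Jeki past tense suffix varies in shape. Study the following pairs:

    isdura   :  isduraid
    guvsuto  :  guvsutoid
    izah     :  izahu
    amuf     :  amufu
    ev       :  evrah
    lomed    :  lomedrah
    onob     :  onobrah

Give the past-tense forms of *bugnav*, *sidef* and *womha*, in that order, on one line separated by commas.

bugnavrah, sidefu, womhaid

Looking at the final sound of each stem: -u when the stem ends in a voiceless consonant (*izah*, *amuf*); -rah when the stem ends in a voiced consonant (*ev*, *lomed*, *onob*); -id when the stem ends in a vowel (*isdura*, *guvsuto*).
*bugnav*: final sound = /v/, a voiced consonant → -rah → *bugnavrah*.
The final sound of *sidef* is /f/, which is a voiceless consonant, so the suffix is -u, giving *sidefu*.
The final sound of *womha* is /a/, which is a vowel, so the suffix is -id, giving *womhaid*.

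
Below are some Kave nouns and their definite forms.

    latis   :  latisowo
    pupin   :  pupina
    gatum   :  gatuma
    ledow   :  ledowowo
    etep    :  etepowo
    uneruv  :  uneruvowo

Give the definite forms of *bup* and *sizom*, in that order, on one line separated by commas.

The pattern is nasality of the final consonant: -a when the stem ends in a nasal (*pupin*, *gatum*); -owo when the stem ends in a non-nasal consonant (*latis*, *ledow*, *etep*, *uneruv*).
*bup*: final consonant = /p/, non-nasal → -owo → *bupowo*.
*sizom*: final consonant = /m/, a nasal → -a → *sizoma*.

bupowo, sizoma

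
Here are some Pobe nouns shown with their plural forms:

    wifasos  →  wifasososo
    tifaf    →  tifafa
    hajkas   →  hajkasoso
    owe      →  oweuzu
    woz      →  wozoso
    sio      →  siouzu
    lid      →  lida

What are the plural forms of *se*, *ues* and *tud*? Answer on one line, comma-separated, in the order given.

seuzu, uesoso, tuda

The suffix is conditioned by the final sound: -oso when the stem ends in a sibilant (*wifasos*, *hajkas*, *woz*); -a when the stem ends in a non-sibilant consonant (*tifaf*, *lid*); -uzu when the stem ends in a vowel (*owe*, *sio*).
*se* — final sound /e/ (a vowel) → -uzu → *seuzu*.
Since the final sound of *ues* is /s/ (a sibilant), it takes -oso, giving *uesoso*.
*tud* — final sound /d/ (a non-sibilant consonant) → -a → *tuda*.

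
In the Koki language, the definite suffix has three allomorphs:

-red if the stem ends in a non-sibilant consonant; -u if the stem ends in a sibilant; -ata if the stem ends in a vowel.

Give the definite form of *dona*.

donaata

The final sound of *dona* is /a/, which is a vowel, so the suffix is -ata, giving *donaata*.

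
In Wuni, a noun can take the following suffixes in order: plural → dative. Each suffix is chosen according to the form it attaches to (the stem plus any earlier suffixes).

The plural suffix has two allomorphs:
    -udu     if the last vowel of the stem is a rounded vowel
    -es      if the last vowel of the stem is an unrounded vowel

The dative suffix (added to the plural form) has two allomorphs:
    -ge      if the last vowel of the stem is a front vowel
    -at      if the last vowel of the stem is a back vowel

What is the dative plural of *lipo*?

Since the last vowel of *lipo* is /o/ (a rounded vowel), it takes -udu, giving *lipoudu*.
Since the last vowel of the plural form *lipoudu* is /u/ (a back vowel), it takes -at, giving *lipouduat*.

lipouduat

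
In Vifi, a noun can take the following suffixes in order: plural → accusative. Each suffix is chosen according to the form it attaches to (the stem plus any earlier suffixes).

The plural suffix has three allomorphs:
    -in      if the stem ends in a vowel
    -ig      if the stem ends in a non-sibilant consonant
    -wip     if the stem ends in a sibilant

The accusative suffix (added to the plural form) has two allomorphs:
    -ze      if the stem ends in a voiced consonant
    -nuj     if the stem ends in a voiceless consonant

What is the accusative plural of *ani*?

*ani* — final sound /i/ (a vowel) → -in → *aniin*.
The plural form *aniin*: final consonant = /n/, voiced → -ze → *aniinze*.

aniinze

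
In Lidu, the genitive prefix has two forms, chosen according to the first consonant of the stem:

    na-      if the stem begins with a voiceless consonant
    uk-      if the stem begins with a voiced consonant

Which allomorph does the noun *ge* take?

Since the first consonant of *ge* is /g/ (voiced), it takes uk-.

uk-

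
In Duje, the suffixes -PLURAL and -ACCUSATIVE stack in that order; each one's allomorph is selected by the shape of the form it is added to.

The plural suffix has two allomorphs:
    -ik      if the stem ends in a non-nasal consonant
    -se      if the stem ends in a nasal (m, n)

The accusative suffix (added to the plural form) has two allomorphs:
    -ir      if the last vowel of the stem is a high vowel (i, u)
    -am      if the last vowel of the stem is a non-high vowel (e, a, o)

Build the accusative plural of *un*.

unseam

Since the final consonant of *un* is /n/ (a nasal), it takes -se, giving *unse*.
The plural form *unse* — last vowel /e/ (a non-high vowel) → -am → *unseam*.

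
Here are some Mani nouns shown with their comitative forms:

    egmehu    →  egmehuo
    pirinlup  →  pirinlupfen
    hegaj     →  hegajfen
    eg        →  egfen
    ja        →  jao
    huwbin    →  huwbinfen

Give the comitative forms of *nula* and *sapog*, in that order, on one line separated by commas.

nulao, sapogfen

The pattern is consonant vs. vowel: -fen when the stem ends in a consonant (*pirinlup*, *hegaj*, *eg*, *huwbin*); -o when the stem ends in a vowel (*egmehu*, *ja*).
*nula* — final sound /a/ (a vowel) → -o → *nulao*.
*sapog*: final sound = /g/, a consonant → -fen → *sapogfen*.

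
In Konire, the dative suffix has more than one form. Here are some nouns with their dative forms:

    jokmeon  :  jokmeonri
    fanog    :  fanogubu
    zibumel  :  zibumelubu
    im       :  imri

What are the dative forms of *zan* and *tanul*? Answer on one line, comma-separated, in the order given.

The suffix is conditioned by the final consonant: -ri when the stem ends in a nasal (*jokmeon*, *im*); -ubu when the stem ends in a non-nasal consonant (*fanog*, *zibumel*).
Since the final consonant of *zan* is /n/ (a nasal), it takes -ri, giving *zanri*.
Since the final consonant of *tanul* is /l/ (non-nasal), it takes -ubu, giving *tanulubu*.

zanri, tanulubu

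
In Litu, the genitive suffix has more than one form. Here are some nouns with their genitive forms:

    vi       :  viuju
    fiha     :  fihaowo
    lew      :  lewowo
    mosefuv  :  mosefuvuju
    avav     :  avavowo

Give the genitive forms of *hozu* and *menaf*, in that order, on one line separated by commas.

hozuuju, menafowo

The suffix is conditioned by the last vowel: -uju when the last vowel of the stem is a high vowel (*vi*, *mosefuv*); -owo when the last vowel of the stem is a non-high vowel (*fiha*, *lew*, *avav*).
The last vowel of *hozu* is /u/, which is a high vowel, so the suffix is -uju, giving *hozuuju*.
The last vowel of *menaf* is /a/, which is a non-high vowel, so the suffix is -owo, giving *menafowo*.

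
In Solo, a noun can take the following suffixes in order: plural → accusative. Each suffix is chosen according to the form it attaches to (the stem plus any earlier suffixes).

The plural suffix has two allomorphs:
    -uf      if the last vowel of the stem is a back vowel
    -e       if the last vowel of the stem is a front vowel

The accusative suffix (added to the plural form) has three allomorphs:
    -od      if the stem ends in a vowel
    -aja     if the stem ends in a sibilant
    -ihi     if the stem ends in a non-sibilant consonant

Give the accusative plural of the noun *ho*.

houfihi

*ho* — last vowel /o/ (a back vowel) → -uf → *houf*.
Since the final sound of the plural form *houf* is /f/ (a non-sibilant consonant), it takes -ihi, giving *houfihi*.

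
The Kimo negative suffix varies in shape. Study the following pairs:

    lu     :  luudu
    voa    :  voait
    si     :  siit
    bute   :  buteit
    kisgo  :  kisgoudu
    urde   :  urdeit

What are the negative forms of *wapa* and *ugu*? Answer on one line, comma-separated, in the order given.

The suffix is conditioned by the last vowel: -udu when the last vowel of the stem is a rounded vowel (*lu*, *kisgo*); -it when the last vowel of the stem is an unrounded vowel (*voa*, *si*, *bute*, *urde*).
*wapa*: last vowel = /a/, an unrounded vowel → -it → *wapait*.
The last vowel of *ugu* is /u/, which is a rounded vowel, so the suffix is -udu, giving *uguudu*.

wapait, uguudu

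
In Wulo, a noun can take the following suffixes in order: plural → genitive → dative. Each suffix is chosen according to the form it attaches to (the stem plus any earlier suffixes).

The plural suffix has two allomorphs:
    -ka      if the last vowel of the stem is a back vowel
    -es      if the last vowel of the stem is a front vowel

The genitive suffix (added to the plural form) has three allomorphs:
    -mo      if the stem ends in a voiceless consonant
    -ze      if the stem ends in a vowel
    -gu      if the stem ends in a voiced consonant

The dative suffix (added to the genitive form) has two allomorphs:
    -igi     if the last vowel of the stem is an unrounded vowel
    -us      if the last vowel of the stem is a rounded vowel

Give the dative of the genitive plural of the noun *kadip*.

kadipesmous

Since the last vowel of *kadip* is /i/ (a front vowel), it takes -es, giving *kadipes*.
The final sound of the plural form *kadipes* is /s/, which is a voiceless consonant, so the genitive suffix is -mo, giving *kadipesmo*.
Since the last vowel of the genitive form *kadipesmo* is /o/ (a rounded vowel), it takes -us, giving *kadipesmous*.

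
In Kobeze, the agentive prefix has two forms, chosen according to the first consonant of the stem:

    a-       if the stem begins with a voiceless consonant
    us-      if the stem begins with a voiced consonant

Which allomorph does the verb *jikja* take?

Since the first consonant of *jikja* is /j/ (voiced), it takes us-.

us-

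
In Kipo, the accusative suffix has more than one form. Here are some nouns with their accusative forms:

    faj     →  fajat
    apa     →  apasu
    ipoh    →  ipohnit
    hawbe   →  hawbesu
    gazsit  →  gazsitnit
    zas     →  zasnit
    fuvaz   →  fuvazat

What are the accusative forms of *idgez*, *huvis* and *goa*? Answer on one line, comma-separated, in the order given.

The suffix is conditioned by the final sound: -nit when the stem ends in a voiceless consonant (*ipoh*, *gazsit*, *zas*); -at when the stem ends in a voiced consonant (*faj*, *fuvaz*); -su when the stem ends in a vowel (*apa*, *hawbe*).
*idgez* — final sound /z/ (a voiced consonant) → -at → *idgezat*.
*huvis* — final sound /s/ (a voiceless consonant) → -nit → *huvisnit*.
Since the final sound of *goa* is /a/ (a vowel), it takes -su, giving *goasu*.

idgezat, huvisnit, goasu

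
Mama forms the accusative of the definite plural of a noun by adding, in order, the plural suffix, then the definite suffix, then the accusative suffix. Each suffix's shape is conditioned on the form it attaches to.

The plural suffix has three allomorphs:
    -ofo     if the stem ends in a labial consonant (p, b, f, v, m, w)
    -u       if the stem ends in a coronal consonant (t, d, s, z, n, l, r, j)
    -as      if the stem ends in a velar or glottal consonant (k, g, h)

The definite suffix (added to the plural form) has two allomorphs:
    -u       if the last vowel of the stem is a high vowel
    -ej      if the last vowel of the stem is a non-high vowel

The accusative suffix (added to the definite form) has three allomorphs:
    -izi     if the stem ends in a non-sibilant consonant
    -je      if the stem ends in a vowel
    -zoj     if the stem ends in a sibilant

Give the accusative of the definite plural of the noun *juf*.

jufofoejizi

*juf* — final consonant /f/ (labial) → -ofo → *jufofo*.
The plural form *jufofo*: last vowel = /o/, a non-high vowel → -ej → *jufofoej*.
The definite form *jufofoej*: final sound = /j/, a non-sibilant consonant → -izi → *jufofoejizi*.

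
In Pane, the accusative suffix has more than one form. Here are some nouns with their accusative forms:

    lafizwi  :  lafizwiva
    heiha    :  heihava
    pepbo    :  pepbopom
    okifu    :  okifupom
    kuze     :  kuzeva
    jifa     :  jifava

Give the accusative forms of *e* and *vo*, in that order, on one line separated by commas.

eva, vopom

The suffix is conditioned by the last vowel: -pom when the last vowel of the stem is a rounded vowel (*pepbo*, *okifu*); -va when the last vowel of the stem is an unrounded vowel (*lafizwi*, *heiha*, *kuze*, *jifa*).
Since the last vowel of *e* is /e/ (an unrounded vowel), it takes -va, giving *eva*.
*vo* — last vowel /o/ (a rounded vowel) → -pom → *vopom*.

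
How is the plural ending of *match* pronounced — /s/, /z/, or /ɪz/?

The stem *match* ends in a sibilant (/s, z, ʃ, ʒ, tʃ, dʒ/).
The plural suffix surfaces as /ɪz/ after sibilants, /s/ after other voiceless consonants, and /z/ after other voiced sounds.
So the plural -s on *match* is pronounced /ɪz/.

/ɪz/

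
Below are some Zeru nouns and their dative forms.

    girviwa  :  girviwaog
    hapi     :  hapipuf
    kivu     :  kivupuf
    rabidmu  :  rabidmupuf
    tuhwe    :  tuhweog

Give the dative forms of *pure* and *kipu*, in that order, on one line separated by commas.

pureog, kipupuf

The pattern is height harmony: -puf when the last vowel of the stem is a high vowel (*hapi*, *kivu*, *rabidmu*); -og when the last vowel of the stem is a non-high vowel (*girviwa*, *tuhwe*).
*pure* — last vowel /e/ (a non-high vowel) → -og → *pureog*.
*kipu*: last vowel = /u/, a high vowel → -puf → *kipupuf*.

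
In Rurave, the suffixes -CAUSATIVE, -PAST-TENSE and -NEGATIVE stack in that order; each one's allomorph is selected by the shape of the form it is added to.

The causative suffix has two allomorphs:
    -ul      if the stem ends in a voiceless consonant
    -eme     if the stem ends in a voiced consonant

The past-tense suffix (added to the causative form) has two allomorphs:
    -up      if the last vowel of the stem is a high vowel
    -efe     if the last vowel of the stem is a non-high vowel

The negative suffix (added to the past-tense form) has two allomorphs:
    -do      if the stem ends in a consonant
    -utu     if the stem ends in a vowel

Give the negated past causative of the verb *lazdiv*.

*lazdiv*: final consonant = /v/, voiced → -eme → *lazdiveme*.
Since the last vowel of the causative form *lazdiveme* is /e/ (a non-high vowel), it takes -efe, giving *lazdivemeefe*.
The past-tense form *lazdivemeefe* — final sound /e/ (a vowel) → -utu → *lazdivemeefeutu*.

lazdivemeefeutu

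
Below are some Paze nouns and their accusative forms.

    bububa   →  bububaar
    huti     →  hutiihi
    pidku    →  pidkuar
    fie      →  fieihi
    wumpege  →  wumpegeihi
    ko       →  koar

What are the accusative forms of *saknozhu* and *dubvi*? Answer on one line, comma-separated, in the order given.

saknozhuar, dubviihi

The alternation tracks the last vowel of the stem — -ihi when the last vowel of the stem is a front vowel (*huti*, *fie*, *wumpege*); -ar when the last vowel of the stem is a back vowel (*bububa*, *pidku*, *ko*).
The last vowel of *saknozhu* is /u/, which is a back vowel, so the suffix is -ar, giving *saknozhuar*.
*dubvi*: last vowel = /i/, a front vowel → -ihi → *dubviihi*.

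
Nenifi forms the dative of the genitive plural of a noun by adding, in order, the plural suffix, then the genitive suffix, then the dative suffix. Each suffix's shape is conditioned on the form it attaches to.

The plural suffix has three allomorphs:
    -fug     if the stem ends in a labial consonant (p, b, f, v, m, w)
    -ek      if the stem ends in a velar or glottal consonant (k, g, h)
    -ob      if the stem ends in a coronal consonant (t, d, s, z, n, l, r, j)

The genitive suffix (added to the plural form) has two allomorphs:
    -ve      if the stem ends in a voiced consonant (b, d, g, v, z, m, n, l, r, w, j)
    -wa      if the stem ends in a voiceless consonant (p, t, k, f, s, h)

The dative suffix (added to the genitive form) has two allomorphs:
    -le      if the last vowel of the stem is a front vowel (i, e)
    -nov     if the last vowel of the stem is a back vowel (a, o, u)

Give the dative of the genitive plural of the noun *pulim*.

pulimfugvele

*pulim*: final consonant = /m/, labial → -fug → *pulimfug*.
The plural form *pulimfug* — final consonant /g/ (voiced) → -ve → *pulimfugve*.
The genitive form *pulimfugve* — last vowel /e/ (a front vowel) → -le → *pulimfugvele*.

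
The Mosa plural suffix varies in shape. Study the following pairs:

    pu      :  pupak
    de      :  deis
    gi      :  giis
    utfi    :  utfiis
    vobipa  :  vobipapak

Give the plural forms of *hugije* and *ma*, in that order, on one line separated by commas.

hugijeis, mapak

The suffix is conditioned by the last vowel: -is when the last vowel of the stem is a front vowel (*de*, *gi*, *utfi*); -pak when the last vowel of the stem is a back vowel (*pu*, *vobipa*).
The last vowel of *hugije* is /e/, which is a front vowel, so the suffix is -is, giving *hugijeis*.
The last vowel of *ma* is /a/, which is a back vowel, so the suffix is -pak, giving *mapak*.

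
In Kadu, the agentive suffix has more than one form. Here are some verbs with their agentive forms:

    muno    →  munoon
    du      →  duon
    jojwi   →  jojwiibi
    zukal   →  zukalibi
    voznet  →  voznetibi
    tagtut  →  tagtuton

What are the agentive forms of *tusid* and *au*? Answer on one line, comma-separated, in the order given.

tusidibi, auon

The alternation tracks the last vowel of the stem — -on when the last vowel of the stem is a rounded vowel (*muno*, *du*, *tagtut*); -ibi when the last vowel of the stem is an unrounded vowel (*jojwi*, *zukal*, *voznet*).
*tusid*: last vowel = /i/, an unrounded vowel → -ibi → *tusidibi*.
*au* — last vowel /u/ (a rounded vowel) → -on → *auon*.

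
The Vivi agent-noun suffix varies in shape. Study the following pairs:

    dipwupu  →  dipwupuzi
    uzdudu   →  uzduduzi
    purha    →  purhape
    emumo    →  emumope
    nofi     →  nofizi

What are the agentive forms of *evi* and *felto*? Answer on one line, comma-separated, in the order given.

Looking at the last vowel of each stem: -zi when the last vowel of the stem is a high vowel (*dipwupu*, *uzdudu*, *nofi*); -pe when the last vowel of the stem is a non-high vowel (*purha*, *emumo*).
Since the last vowel of *evi* is /i/ (a high vowel), it takes -zi, giving *evizi*.
*felto* — last vowel /o/ (a non-high vowel) → -pe → *feltope*.

evizi, feltope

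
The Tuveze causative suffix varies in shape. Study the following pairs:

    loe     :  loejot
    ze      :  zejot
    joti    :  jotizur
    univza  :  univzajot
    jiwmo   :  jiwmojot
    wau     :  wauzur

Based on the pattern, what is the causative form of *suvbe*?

The alternation tracks the last vowel of the stem — -zur when the last vowel of the stem is a high vowel (*joti*, *wau*); -jot when the last vowel of the stem is a non-high vowel (*loe*, *ze*, *univza*, *jiwmo*).
*suvbe*: last vowel = /e/, a non-high vowel → -jot → *suvbejot*.

suvbejot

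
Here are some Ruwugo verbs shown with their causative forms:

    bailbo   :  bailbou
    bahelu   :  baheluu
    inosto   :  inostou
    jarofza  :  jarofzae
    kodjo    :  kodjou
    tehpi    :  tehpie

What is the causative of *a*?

ae

The pattern is rounding harmony: -u when the last vowel of the stem is a rounded vowel (*bailbo*, *bahelu*, *inosto*, *kodjo*); -e when the last vowel of the stem is an unrounded vowel (*jarofza*, *tehpi*).
The last vowel of *a* is /a/, which is an unrounded vowel, so the suffix is -e, giving *ae*.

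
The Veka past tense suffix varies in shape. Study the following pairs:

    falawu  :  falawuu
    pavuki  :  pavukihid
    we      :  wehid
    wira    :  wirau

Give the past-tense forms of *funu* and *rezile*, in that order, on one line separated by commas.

funuu, rezilehid

The pattern is front/back vowel harmony: -hid when the last vowel of the stem is a front vowel (*pavuki*, *we*); -u when the last vowel of the stem is a back vowel (*falawu*, *wira*).
*funu*: last vowel = /u/, a back vowel → -u → *funuu*.
The last vowel of *rezile* is /e/, which is a front vowel, so the suffix is -hid, giving *rezilehid*.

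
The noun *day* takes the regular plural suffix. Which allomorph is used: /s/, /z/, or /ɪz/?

The stem *day* ends in a voiced non-sibilant sound.
The plural suffix surfaces as /ɪz/ after sibilants, /s/ after other voiceless consonants, and /z/ after other voiced sounds.
So the plural -s on *day* is pronounced /z/.

/z/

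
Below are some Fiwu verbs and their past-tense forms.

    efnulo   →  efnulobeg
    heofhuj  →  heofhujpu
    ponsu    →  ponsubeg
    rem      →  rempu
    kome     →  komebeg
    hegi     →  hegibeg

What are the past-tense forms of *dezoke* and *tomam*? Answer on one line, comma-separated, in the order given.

dezokebeg, tomampu

The suffix is conditioned by the final sound: -pu when the stem ends in a consonant (*heofhuj*, *rem*); -beg when the stem ends in a vowel (*efnulo*, *ponsu*, *kome*, *hegi*).
The final sound of *dezoke* is /e/, which is a vowel, so the suffix is -beg, giving *dezokebeg*.
The final sound of *tomam* is /m/, which is a consonant, so the suffix is -pu, giving *tomampu*.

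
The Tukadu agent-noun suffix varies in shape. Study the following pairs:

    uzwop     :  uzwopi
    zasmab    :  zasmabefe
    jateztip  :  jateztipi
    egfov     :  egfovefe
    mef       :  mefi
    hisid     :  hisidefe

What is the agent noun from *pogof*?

pogofi

The alternation tracks the final consonant of the stem — -i when the stem ends in a voiceless consonant (*uzwop*, *jateztip*, *mef*); -efe when the stem ends in a voiced consonant (*zasmab*, *egfov*, *hisid*).
*pogof*: final consonant = /f/, voiceless → -i → *pogofi*.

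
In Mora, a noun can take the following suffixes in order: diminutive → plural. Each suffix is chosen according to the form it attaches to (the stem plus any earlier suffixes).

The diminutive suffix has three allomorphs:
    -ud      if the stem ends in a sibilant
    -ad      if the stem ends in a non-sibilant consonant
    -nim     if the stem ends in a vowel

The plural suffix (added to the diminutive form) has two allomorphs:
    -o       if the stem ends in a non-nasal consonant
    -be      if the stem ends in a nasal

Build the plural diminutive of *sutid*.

sutidado

The final sound of *sutid* is /d/, which is a non-sibilant consonant, so the diminutive suffix is -ad, giving *sutidad*.
Since the final consonant of the diminutive form *sutidad* is /d/ (non-nasal), it takes -o, giving *sutidado*.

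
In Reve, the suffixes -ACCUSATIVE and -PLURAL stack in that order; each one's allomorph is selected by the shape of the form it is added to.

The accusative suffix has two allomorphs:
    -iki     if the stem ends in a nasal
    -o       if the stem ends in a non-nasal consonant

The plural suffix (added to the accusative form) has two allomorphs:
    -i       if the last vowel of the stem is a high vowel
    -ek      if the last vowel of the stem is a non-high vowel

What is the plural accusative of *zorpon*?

zorponikii

The final consonant of *zorpon* is /n/, which is a nasal, so the accusative suffix is -iki, giving *zorponiki*.
The accusative form *zorponiki*: last vowel = /i/, a high vowel → -i → *zorponikii*.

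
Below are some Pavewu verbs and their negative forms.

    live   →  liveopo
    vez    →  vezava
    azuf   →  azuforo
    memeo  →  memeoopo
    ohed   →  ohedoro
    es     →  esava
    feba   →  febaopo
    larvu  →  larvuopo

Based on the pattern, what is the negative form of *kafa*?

kafaopo

The pattern is sibilance of the final sound: -ava when the stem ends in a sibilant (*vez*, *es*); -oro when the stem ends in a non-sibilant consonant (*azuf*, *ohed*); -opo when the stem ends in a vowel (*live*, *memeo*, *feba*, *larvu*).
Since the final sound of *kafa* is /a/ (a vowel), it takes -opo, giving *kafaopo*.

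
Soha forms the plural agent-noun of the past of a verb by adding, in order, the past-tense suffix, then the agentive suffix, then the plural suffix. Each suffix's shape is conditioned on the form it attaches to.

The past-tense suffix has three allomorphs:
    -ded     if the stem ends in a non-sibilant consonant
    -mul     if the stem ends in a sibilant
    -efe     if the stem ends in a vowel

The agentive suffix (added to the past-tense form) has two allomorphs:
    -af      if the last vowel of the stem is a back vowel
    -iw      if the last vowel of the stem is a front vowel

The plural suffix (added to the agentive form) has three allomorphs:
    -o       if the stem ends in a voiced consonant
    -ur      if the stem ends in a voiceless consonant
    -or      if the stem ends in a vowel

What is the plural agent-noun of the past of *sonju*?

*sonju* — final sound /u/ (a vowel) → -efe → *sonjuefe*.
The last vowel of the past-tense form *sonjuefe* is /e/, which is a front vowel, so the agentive suffix is -iw, giving *sonjuefeiw*.
The final sound of the agentive form *sonjuefeiw* is /w/, which is a voiced consonant, so the plural suffix is -o, giving *sonjuefeiwo*.

sonjuefeiwo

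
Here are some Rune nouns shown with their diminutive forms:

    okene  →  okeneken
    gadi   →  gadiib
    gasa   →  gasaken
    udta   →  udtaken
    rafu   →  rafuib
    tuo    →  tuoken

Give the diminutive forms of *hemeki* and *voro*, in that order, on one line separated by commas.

The pattern is height harmony: -ib when the last vowel of the stem is a high vowel (*gadi*, *rafu*); -ken when the last vowel of the stem is a non-high vowel (*okene*, *gasa*, *udta*, *tuo*).
The last vowel of *hemeki* is /i/, which is a high vowel, so the suffix is -ib, giving *hemekiib*.
The last vowel of *voro* is /o/, which is a non-high vowel, so the suffix is -ken, giving *voroken*.

hemekiib, voroken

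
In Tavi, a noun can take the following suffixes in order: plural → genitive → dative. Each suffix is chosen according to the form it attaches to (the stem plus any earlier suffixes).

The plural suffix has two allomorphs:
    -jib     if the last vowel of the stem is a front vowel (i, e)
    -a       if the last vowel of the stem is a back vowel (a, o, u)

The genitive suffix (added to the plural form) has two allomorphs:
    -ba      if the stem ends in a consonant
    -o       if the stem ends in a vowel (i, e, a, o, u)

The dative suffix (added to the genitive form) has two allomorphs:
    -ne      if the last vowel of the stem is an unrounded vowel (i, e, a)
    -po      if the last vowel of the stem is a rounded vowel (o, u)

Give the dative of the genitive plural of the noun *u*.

uaopo

*u* — last vowel /u/ (a back vowel) → -a → *ua*.
The plural form *ua* — final sound /a/ (a vowel) → -o → *uao*.
The genitive form *uao* — last vowel /o/ (a rounded vowel) → -po → *uaopo*.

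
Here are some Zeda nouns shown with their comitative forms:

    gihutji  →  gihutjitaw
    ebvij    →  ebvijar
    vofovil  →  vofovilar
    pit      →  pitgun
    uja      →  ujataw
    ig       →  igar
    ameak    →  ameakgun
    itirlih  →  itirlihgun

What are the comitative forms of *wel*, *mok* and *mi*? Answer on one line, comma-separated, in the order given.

welar, mokgun, mitaw

The pattern is voicing of the final sound: -gun when the stem ends in a voiceless consonant (*pit*, *ameak*, *itirlih*); -ar when the stem ends in a voiced consonant (*ebvij*, *vofovil*, *ig*); -taw when the stem ends in a vowel (*gihutji*, *uja*).
*wel*: final sound = /l/, a voiced consonant → -ar → *welar*.
*mok* — final sound /k/ (a voiceless consonant) → -gun → *mokgun*.
Since the final sound of *mi* is /i/ (a vowel), it takes -taw, giving *mitaw*.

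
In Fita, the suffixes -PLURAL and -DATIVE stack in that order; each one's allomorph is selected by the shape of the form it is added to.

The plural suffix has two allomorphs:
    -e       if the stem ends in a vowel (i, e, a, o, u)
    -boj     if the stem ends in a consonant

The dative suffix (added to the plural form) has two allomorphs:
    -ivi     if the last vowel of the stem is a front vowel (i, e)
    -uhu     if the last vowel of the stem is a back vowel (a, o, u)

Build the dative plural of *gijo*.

*gijo* — final sound /o/ (a vowel) → -e → *gijoe*.
The plural form *gijoe* — last vowel /e/ (a front vowel) → -ivi → *gijoeivi*.

gijoeivi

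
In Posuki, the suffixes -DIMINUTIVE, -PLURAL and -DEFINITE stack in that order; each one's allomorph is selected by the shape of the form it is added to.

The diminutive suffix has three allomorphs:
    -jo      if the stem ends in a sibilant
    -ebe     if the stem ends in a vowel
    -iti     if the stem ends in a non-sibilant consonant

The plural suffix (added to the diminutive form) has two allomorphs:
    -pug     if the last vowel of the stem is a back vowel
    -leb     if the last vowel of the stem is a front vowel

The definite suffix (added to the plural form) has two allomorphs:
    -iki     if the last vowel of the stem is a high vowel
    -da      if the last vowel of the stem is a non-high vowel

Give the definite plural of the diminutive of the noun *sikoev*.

sikoevitilebda

*sikoev* — final sound /v/ (a non-sibilant consonant) → -iti → *sikoeviti*.
Since the last vowel of the diminutive form *sikoeviti* is /i/ (a front vowel), it takes -leb, giving *sikoevitileb*.
The plural form *sikoevitileb* — last vowel /e/ (a non-high vowel) → -da → *sikoevitilebda*.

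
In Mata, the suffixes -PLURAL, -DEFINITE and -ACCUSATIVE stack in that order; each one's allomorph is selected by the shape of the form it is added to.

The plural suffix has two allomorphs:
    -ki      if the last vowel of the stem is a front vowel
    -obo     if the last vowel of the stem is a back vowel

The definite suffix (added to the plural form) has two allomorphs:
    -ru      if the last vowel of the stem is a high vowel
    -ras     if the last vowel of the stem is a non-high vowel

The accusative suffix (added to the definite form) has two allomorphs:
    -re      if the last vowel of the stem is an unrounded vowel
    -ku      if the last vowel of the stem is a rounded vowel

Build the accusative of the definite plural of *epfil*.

epfilkiruku

The last vowel of *epfil* is /i/, which is a front vowel, so the plural suffix is -ki, giving *epfilki*.
The plural form *epfilki* — last vowel /i/ (a high vowel) → -ru → *epfilkiru*.
The definite form *epfilkiru*: last vowel = /u/, a rounded vowel → -ku → *epfilkiruku*.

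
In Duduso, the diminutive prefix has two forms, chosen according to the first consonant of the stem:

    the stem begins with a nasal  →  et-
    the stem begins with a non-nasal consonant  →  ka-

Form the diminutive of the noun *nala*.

The first consonant of *nala* is /n/, which is a nasal, so the prefix is et-, giving *etnala*.

etnala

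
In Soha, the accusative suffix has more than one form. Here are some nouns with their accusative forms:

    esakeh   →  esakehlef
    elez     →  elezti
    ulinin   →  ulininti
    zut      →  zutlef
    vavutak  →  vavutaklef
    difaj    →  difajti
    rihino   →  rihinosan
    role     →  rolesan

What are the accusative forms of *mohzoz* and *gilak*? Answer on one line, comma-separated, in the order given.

The pattern is voicing of the final sound: -lef when the stem ends in a voiceless consonant (*esakeh*, *zut*, *vavutak*); -ti when the stem ends in a voiced consonant (*elez*, *ulinin*, *difaj*); -san when the stem ends in a vowel (*rihino*, *role*).
Since the final sound of *mohzoz* is /z/ (a voiced consonant), it takes -ti, giving *mohzozti*.
*gilak* — final sound /k/ (a voiceless consonant) → -lef → *gilaklef*.

mohzozti, gilaklef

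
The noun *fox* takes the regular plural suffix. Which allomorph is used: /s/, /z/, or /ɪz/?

The stem *fox* ends in a sibilant (/s, z, ʃ, ʒ, tʃ, dʒ/).
The plural suffix surfaces as /ɪz/ after sibilants, /s/ after other voiceless consonants, and /z/ after other voiced sounds.
So the plural -s on *fox* is pronounced /ɪz/.

/ɪz/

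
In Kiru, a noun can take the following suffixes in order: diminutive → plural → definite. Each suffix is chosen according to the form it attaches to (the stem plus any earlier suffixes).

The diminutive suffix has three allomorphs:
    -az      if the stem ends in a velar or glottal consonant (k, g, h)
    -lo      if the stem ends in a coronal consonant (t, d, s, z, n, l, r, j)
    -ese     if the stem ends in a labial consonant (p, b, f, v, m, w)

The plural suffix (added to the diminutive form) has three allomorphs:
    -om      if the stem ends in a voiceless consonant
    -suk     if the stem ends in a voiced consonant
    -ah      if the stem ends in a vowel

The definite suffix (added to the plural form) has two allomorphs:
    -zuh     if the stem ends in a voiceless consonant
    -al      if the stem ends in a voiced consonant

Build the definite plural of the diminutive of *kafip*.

*kafip* — final consonant /p/ (labial) → -ese → *kafipese*.
Since the final sound of the diminutive form *kafipese* is /e/ (a vowel), it takes -ah, giving *kafipeseah*.
The plural form *kafipeseah* — final consonant /h/ (voiceless) → -zuh → *kafipeseahzuh*.

kafipeseahzuh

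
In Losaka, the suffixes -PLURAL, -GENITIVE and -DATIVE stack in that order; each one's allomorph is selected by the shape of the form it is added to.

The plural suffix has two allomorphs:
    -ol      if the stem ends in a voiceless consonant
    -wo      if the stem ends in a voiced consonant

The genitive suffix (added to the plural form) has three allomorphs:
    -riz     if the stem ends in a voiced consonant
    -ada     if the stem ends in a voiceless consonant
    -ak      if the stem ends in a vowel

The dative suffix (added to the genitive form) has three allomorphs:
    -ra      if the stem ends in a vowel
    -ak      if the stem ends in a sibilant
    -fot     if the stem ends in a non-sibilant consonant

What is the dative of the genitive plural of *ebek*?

*ebek*: final consonant = /k/, voiceless → -ol → *ebekol*.
Since the final sound of the plural form *ebekol* is /l/ (a voiced consonant), it takes -riz, giving *ebekolriz*.
The genitive form *ebekolriz* — final sound /z/ (a sibilant) → -ak → *ebekolrizak*.

ebekolrizak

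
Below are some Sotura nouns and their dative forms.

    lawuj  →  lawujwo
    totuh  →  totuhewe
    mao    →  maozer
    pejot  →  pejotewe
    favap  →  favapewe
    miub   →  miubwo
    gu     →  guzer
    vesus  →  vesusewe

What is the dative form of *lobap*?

The alternation tracks the final sound of the stem — -ewe when the stem ends in a voiceless consonant (*totuh*, *pejot*, *favap*, *vesus*); -wo when the stem ends in a voiced consonant (*lawuj*, *miub*); -zer when the stem ends in a vowel (*mao*, *gu*).
Since the final sound of *lobap* is /p/ (a voiceless consonant), it takes -ewe, giving *lobapewe*.

lobapewe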